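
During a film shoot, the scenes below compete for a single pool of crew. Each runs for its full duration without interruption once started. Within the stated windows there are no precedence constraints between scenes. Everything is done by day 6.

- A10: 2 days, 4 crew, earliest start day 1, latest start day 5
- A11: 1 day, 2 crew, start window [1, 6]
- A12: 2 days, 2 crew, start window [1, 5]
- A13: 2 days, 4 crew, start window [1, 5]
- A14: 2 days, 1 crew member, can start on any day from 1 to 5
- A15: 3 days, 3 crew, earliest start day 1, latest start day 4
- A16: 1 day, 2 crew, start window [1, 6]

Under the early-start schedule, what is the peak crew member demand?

18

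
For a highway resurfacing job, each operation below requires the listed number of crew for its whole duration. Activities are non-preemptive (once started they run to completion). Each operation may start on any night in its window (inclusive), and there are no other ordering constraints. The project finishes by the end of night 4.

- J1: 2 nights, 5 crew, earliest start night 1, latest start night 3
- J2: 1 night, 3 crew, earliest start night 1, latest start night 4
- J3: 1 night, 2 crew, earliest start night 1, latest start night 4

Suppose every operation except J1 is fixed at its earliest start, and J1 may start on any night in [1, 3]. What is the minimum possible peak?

J1@1: n1:10  n2:5  n3:0  n4:0 → peak 10
J1@2: n1:5  n2:5  n3:5  n4:0 → peak 5
J1@3: n1:5  n2:0  n3:5  n4:5 → peak 5
Best is J1@2, peak 5.

5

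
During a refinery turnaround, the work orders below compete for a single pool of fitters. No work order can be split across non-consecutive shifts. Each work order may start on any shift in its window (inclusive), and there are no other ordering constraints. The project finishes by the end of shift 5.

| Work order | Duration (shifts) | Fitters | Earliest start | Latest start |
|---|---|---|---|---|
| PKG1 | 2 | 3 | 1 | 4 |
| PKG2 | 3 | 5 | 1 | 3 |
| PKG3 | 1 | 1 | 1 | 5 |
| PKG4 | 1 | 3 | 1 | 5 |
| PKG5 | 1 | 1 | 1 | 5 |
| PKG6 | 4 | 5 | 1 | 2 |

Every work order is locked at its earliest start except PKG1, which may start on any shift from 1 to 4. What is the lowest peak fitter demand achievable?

PKG1@1: s1:18  s2:13  s3:10  s4:5  s5:0 → peak 18
PKG1@2: s1:15  s2:13  s3:13  s4:5  s5:0 → peak 15
PKG1@3: s1:15  s2:10  s3:13  s4:8  s5:0 → peak 15
PKG1@4: s1:15  s2:10  s3:10  s4:8  s5:3 → peak 15
Best is PKG1@2, peak 15.

15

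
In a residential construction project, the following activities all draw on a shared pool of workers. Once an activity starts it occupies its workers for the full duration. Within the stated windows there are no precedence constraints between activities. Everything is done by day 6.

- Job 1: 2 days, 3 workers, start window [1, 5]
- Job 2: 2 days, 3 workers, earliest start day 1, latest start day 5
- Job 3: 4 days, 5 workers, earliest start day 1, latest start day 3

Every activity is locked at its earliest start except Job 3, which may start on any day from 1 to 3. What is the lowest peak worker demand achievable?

Job 3@1: d1:11  d2:11  d3:5  d4:5  d5:0  d6:0 → peak 11
Job 3@2: d1:6  d2:11  d3:5  d4:5  d5:5  d6:0 → peak 11
Job 3@3: d1:6  d2:6  d3:5  d4:5  d5:5  d6:5 → peak 6
Best is Job 3@3, peak 6.

6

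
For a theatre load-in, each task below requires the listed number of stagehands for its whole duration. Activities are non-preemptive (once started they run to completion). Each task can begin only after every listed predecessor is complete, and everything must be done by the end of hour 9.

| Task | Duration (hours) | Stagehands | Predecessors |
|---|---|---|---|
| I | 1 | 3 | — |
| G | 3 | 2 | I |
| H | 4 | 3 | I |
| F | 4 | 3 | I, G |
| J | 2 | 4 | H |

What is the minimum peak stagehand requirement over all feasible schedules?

Schedule I@1, G@2, H@2, F@5, J@6: h1:3  h2:5  h3:5  h4:5  h5:6  h6:7  h7:7  h8:3  h9:0 — peak 7.
No arrangement of the 21 feasible schedules does better.

7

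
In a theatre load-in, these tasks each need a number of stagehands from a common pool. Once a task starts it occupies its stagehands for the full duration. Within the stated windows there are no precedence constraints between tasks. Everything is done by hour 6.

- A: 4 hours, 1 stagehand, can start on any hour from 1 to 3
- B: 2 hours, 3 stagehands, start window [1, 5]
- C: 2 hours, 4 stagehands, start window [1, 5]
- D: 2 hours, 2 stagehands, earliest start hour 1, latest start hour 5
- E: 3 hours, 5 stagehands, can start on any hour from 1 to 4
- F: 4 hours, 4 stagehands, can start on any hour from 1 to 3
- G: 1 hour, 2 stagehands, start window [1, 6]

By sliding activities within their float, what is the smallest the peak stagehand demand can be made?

Early-start (A@1, B@1, C@1, D@1, E@1, F@1, G@1) gives peak 21: h1:21  h2:19  h3:10  h4:5  h5:0  h6:0.
Shift E→3, F→3, G→6.
Schedule A@1, B@1, C@1, D@1, E@3, F@3, G@6: h1:10  h2:10  h3:10  h4:10  h5:9  h6:6 — peak 10.
Total stagehand-hours = 55 over 6 hours ⇒ peak ≥ ⌈55/6⌉ = 10, so 10 is optimal.

10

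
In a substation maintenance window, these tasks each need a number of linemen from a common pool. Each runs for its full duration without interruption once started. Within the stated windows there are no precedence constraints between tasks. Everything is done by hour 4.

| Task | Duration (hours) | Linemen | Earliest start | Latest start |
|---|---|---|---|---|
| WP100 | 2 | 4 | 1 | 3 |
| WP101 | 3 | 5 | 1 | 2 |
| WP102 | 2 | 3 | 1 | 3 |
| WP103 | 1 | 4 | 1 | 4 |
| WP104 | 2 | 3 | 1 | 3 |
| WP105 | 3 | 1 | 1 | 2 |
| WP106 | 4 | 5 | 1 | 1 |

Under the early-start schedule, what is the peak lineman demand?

Early-start schedule: WP100@1, WP101@1, WP102@1, WP103@1, WP104@1, WP105@1, WP106@1.
Load per hour: hour 1: 25, hour 2: 21, hour 3: 11, hour 4: 5.
Peak is 25.

25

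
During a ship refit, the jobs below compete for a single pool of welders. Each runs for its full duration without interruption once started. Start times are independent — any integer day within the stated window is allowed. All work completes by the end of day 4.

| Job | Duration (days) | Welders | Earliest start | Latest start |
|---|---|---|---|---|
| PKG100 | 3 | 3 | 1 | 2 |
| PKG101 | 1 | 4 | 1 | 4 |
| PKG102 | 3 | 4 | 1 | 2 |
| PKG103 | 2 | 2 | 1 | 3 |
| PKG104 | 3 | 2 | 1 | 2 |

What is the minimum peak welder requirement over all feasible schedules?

Early-start (PKG100@1, PKG101@1, PKG102@1, PKG103@1, PKG104@1) gives peak 15: d1:15  d2:11  d3:9  d4:0.
Shift PKG103→2, PKG104→2.
Schedule PKG100@1, PKG101@1, PKG102@1, PKG103@2, PKG104@2: d1:11  d2:11  d3:11  d4:2 — peak 11.

11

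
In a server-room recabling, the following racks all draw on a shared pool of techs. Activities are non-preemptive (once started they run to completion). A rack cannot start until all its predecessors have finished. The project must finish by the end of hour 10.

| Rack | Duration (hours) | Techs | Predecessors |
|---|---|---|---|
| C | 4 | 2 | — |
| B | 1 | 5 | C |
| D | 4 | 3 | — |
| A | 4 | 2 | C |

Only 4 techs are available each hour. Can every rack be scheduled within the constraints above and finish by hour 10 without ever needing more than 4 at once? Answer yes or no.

The minimum achievable peak is 5; 4 < 5, so no feasible schedule stays within the cap.

no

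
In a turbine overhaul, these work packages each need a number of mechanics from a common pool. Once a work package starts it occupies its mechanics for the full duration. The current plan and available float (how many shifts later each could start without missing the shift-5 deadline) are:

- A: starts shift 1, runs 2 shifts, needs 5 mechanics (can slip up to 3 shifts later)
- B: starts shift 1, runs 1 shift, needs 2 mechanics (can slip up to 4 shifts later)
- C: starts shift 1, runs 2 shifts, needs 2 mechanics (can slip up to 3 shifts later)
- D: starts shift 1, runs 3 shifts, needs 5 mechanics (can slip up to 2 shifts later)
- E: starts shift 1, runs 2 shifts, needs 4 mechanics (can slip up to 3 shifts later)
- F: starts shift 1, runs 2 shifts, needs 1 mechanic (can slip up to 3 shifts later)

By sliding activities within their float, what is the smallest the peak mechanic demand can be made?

9

Early-start (A@1, B@1, C@1, D@1, E@1, F@1) gives peak 19: s1:19  s2:17  s3:5  s4:0  s5:0.
Shift D→3, E→4, F→2.
Schedule A@1, B@1, C@1, D@3, E@4, F@2: s1:9  s2:8  s3:6  s4:9  s5:9 — peak 9.
Total mechanic-shifts = 41 over 5 shifts ⇒ peak ≥ ⌈41/5⌉ = 9, so 9 is optimal.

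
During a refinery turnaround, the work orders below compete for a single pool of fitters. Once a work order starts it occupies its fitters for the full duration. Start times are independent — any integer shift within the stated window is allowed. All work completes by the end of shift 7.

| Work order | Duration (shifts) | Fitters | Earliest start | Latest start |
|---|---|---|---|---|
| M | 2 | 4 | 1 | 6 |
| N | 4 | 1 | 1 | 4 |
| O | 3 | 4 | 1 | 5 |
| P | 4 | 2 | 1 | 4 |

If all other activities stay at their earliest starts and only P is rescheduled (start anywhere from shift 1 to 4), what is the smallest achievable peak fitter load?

P@1: s1:11  s2:11  s3:7  s4:3  s5:0  s6:0  s7:0 → peak 11
P@2: s1:9  s2:11  s3:7  s4:3  s5:2  s6:0  s7:0 → peak 11
P@3: s1:9  s2:9  s3:7  s4:3  s5:2  s6:2  s7:0 → peak 9
P@4: s1:9  s2:9  s3:5  s4:3  s5:2  s6:2  s7:2 → peak 9
Best is P@3, peak 9.

9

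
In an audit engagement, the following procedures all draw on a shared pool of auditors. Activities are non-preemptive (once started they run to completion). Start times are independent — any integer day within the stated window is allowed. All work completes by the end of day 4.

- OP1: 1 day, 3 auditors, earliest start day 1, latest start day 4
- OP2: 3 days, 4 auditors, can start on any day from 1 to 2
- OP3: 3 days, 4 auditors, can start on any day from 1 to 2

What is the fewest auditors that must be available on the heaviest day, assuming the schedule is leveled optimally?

Early-start (OP1@1, OP2@1, OP3@1) gives peak 11: d1:11  d2:8  d3:8  d4:0.
Shift OP3→2.
Schedule OP1@1, OP2@1, OP3@2: d1:7  d2:8  d3:8  d4:4 — peak 8.
No arrangement of the 16 feasible schedules does better.

8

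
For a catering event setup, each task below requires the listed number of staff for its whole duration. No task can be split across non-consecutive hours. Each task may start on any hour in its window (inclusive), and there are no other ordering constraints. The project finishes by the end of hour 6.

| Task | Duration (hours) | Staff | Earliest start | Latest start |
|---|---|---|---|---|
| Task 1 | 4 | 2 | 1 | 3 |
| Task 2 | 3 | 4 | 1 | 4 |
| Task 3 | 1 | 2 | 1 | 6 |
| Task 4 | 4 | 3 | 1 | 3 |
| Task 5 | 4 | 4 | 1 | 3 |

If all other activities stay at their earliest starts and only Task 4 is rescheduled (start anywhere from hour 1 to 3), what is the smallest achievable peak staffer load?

Task 4@1: h1:15  h2:13  h3:13  h4:9  h5:0  h6:0 → peak 15
Task 4@2: h1:12  h2:13  h3:13  h4:9  h5:3  h6:0 → peak 13
Task 4@3: h1:12  h2:10  h3:13  h4:9  h5:3  h6:3 → peak 13
Best is Task 4@2, peak 13.

13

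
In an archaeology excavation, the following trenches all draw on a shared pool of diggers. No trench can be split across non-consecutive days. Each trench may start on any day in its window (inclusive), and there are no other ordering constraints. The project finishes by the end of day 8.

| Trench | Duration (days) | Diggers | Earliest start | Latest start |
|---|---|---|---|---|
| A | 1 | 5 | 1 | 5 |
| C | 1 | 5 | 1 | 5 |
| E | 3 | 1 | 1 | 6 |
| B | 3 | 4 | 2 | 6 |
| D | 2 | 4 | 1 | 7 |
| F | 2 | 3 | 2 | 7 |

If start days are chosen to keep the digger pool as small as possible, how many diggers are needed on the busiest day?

7

Early-start (A@1, C@1, E@1, B@2, D@1, F@2) gives peak 15: d1:15  d2:12  d3:8  d4:4  d5:0  d6:0  d7:0  d8:0.
Shift C→2, B→3, D→6, F→4.
Schedule A@1, C@2, E@1, B@3, D@6, F@4: d1:6  d2:6  d3:5  d4:7  d5:7  d6:4  d7:4  d8:0 — peak 7.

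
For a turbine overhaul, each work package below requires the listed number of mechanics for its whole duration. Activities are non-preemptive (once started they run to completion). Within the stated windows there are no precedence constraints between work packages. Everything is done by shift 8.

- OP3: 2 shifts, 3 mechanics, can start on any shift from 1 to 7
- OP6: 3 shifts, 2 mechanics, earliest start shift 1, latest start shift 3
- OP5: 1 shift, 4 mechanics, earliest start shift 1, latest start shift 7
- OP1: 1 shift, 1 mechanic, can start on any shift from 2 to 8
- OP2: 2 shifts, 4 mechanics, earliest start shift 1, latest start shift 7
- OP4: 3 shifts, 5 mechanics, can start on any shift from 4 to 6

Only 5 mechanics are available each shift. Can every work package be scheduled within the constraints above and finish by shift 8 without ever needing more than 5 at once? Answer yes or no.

no

The minimum achievable peak is 6; 5 < 6, so no feasible schedule stays within the cap.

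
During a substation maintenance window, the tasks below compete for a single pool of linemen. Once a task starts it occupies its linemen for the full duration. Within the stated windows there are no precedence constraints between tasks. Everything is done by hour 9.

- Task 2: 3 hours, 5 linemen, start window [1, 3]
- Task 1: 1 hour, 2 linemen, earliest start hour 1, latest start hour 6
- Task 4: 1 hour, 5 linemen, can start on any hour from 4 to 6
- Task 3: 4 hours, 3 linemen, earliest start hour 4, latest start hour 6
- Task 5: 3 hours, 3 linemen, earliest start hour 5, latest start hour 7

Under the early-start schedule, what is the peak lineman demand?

Early-start schedule: Task 2@1, Task 1@1, Task 4@4, Task 3@4, Task 5@5.
Load per hour: hour 1: 7, hour 2: 5, hour 3: 5, hour 4: 8, hour 5: 6, hour 6: 6, hour 7: 6, hour 8: 0, hour 9: 0.
Peak is 8.

8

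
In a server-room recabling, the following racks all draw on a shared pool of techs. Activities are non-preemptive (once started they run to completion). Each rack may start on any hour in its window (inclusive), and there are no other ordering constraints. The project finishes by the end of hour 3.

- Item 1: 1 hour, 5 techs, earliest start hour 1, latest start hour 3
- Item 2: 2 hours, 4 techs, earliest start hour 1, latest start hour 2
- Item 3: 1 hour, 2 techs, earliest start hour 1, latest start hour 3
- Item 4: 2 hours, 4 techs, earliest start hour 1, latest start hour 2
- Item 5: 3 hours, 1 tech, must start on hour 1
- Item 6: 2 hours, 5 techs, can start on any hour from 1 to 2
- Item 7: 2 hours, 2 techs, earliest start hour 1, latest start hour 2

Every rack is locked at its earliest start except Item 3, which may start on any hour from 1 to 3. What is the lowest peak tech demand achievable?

Item 3@1: h1:23  h2:16  h3:1 → peak 23
Item 3@2: h1:21  h2:18  h3:1 → peak 21
Item 3@3: h1:21  h2:16  h3:3 → peak 21
Best is Item 3@2, peak 21.

21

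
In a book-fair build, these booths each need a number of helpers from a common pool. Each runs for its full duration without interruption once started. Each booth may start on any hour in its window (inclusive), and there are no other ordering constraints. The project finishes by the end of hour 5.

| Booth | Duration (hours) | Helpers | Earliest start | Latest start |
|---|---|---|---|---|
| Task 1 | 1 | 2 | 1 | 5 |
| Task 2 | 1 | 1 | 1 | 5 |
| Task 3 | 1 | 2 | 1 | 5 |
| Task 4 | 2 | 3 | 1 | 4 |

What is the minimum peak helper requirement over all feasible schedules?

Early-start (Task 1@1, Task 2@1, Task 3@1, Task 4@1) gives peak 8: h1:8  h2:3  h3:0  h4:0  h5:0.
Shift Task 3→2, Task 4→3.
Schedule Task 1@1, Task 2@1, Task 3@2, Task 4@3: h1:3  h2:2  h3:3  h4:3  h5:0 — peak 3.
Total helper-hours = 11 over 5 hours ⇒ peak ≥ ⌈11/5⌉ = 3, so 3 is optimal.

3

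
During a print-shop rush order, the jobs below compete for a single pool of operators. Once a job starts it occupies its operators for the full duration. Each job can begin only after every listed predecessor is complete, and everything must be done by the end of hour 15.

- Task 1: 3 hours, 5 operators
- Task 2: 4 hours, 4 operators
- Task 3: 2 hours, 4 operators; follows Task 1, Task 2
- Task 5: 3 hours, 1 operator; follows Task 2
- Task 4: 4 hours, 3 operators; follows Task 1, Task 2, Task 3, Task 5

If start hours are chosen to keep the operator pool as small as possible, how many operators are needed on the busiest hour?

5

Early-start (Task 1@1, Task 2@1, Task 3@5, Task 5@5, Task 4@8) gives peak 9: h1:9  h2:9  h3:9  h4:4  h5:5  h6:5  h7:1  h8:3  h9:3  h10:3  h11:3  h12:0  h13:0  h14:0  h15:0.
Shift Task 2→4, Task 3→8, Task 5→8, Task 4→11.
Schedule Task 1@1, Task 2@4, Task 3@8, Task 5@8, Task 4@11: h1:5  h2:5  h3:5  h4:4  h5:4  h6:4  h7:4  h8:5  h9:5  h10:1  h11:3  h12:3  h13:3  h14:3  h15:0 — peak 5.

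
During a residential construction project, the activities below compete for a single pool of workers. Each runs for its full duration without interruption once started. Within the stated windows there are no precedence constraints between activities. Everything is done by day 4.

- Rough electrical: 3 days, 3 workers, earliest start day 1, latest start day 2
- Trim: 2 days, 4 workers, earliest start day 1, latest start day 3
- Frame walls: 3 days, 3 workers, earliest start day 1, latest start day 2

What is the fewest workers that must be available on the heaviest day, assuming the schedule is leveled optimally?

Schedule Rough electrical@1, Trim@1, Frame walls@1: d1:10  d2:10  d3:6  d4:0 — peak 10.
No arrangement of the 12 feasible schedules does better.

10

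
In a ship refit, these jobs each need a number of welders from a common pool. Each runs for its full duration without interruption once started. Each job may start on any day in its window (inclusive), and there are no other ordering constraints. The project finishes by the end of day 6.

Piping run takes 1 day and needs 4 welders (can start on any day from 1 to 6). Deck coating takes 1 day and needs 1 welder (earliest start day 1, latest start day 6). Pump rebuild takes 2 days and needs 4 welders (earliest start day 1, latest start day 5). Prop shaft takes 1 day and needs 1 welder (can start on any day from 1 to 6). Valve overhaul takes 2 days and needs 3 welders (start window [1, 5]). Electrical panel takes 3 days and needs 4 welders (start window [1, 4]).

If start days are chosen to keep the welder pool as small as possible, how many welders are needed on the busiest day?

Early-start (Piping run@1, Deck coating@1, Pump rebuild@1, Prop shaft@1, Valve overhaul@1, Electrical panel@1) gives peak 17: d1:17  d2:11  d3:4  d4:0  d5:0  d6:0.
Shift Pump rebuild→2, Valve overhaul→2, Electrical panel→4.
Schedule Piping run@1, Deck coating@1, Pump rebuild@2, Prop shaft@1, Valve overhaul@2, Electrical panel@4: d1:6  d2:7  d3:7  d4:4  d5:4  d6:4 — peak 7.

7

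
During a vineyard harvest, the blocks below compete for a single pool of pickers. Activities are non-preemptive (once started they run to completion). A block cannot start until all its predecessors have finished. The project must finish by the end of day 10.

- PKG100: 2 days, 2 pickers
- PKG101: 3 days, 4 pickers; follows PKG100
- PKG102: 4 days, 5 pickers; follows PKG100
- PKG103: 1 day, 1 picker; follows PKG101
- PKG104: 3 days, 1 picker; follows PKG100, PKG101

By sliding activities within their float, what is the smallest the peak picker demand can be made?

6

Early-start (PKG100@1, PKG101@3, PKG102@3, PKG103@6, PKG104@6) gives peak 9: d1:2  d2:2  d3:9  d4:9  d5:9  d6:7  d7:1  d8:1  d9:0  d10:0.
Shift PKG102→6, PKG104→7.
Schedule PKG100@1, PKG101@3, PKG102@6, PKG103@6, PKG104@7: d1:2  d2:2  d3:4  d4:4  d5:4  d6:6  d7:6  d8:6  d9:6  d10:0 — peak 6.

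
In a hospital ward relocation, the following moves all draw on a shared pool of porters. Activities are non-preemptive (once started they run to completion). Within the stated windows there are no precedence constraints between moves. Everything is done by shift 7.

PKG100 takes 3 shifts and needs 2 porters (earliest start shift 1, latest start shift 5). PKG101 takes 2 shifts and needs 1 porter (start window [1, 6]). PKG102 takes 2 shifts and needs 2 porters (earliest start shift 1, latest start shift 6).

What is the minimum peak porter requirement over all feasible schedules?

2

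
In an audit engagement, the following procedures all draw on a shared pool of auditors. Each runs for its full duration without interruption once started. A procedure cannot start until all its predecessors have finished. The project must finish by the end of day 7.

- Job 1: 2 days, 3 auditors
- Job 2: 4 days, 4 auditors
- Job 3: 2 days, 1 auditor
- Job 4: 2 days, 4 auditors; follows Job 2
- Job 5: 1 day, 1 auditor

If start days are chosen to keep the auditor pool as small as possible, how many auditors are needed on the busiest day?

7

Early-start (Job 1@1, Job 2@1, Job 3@1, Job 4@5, Job 5@1) gives peak 9: d1:9  d2:8  d3:4  d4:4  d5:4  d6:4  d7:0.
Shift Job 3→3, Job 5→3.
Schedule Job 1@1, Job 2@1, Job 3@3, Job 4@5, Job 5@3: d1:7  d2:7  d3:6  d4:5  d5:4  d6:4  d7:0 — peak 7.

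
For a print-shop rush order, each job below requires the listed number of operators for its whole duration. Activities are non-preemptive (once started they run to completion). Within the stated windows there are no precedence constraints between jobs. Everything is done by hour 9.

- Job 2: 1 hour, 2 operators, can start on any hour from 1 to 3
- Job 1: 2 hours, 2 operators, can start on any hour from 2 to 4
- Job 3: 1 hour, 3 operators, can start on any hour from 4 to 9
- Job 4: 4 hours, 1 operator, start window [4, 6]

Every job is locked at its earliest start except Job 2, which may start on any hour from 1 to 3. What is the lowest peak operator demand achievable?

4

Job 2@1: h1:2  h2:2  h3:2  h4:4  h5:1  h6:1  h7:1  h8:0  h9:0 → peak 4
Job 2@2: h1:0  h2:4  h3:2  h4:4  h5:1  h6:1  h7:1  h8:0  h9:0 → peak 4
Job 2@3: h1:0  h2:2  h3:4  h4:4  h5:1  h6:1  h7:1  h8:0  h9:0 → peak 4
Best is Job 2@1, peak 4.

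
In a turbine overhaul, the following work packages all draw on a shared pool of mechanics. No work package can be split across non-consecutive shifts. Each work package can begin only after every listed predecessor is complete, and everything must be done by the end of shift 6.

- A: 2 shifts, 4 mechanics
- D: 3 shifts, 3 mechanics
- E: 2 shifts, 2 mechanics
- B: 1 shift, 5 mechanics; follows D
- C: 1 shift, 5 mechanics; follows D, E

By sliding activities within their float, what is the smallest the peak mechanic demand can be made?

Early-start (A@1, D@1, E@1, B@4, C@4) gives peak 10: s1:9  s2:9  s3:3  s4:10  s5:0  s6:0.
Shift E→3, C→5.
Schedule A@1, D@1, E@3, B@4, C@5: s1:7  s2:7  s3:5  s4:7  s5:5  s6:0 — peak 7.

7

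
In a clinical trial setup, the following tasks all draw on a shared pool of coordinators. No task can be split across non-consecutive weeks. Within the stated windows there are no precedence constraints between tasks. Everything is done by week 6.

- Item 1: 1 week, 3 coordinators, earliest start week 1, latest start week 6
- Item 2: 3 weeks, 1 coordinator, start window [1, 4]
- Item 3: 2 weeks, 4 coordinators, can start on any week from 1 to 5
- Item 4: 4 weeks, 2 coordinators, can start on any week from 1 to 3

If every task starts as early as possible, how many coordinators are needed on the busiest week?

10

Early-start schedule: Item 1@1, Item 2@1, Item 3@1, Item 4@1.
Load per week: week 1: 10, week 2: 7, week 3: 3, week 4: 2, week 5: 0, week 6: 0.
Peak is 10.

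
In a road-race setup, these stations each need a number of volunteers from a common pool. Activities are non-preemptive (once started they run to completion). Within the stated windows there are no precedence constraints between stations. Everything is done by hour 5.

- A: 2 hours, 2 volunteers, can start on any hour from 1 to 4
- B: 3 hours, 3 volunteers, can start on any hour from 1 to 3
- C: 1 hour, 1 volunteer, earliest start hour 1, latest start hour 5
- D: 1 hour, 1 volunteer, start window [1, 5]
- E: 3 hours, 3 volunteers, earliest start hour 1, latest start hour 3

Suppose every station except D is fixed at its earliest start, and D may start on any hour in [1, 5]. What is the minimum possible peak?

9

D@1: h1:10  h2:8  h3:6  h4:0  h5:0 → peak 10
D@2: h1:9  h2:9  h3:6  h4:0  h5:0 → peak 9
D@3: h1:9  h2:8  h3:7  h4:0  h5:0 → peak 9
D@4: h1:9  h2:8  h3:6  h4:1  h5:0 → peak 9
D@5: h1:9  h2:8  h3:6  h4:0  h5:1 → peak 9
Best is D@2, peak 9.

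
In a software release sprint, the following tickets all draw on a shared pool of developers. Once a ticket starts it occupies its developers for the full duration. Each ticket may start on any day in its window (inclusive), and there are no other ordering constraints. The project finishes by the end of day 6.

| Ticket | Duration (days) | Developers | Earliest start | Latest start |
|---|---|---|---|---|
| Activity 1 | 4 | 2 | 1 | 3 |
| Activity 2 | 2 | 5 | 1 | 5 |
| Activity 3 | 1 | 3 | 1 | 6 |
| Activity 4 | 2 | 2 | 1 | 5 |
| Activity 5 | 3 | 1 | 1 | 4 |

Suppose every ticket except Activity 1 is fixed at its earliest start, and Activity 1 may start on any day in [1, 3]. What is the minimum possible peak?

11

Activity 1@1: d1:13  d2:10  d3:3  d4:2  d5:0  d6:0 → peak 13
Activity 1@2: d1:11  d2:10  d3:3  d4:2  d5:2  d6:0 → peak 11
Activity 1@3: d1:11  d2:8  d3:3  d4:2  d5:2  d6:2 → peak 11
Best is Activity 1@2, peak 11.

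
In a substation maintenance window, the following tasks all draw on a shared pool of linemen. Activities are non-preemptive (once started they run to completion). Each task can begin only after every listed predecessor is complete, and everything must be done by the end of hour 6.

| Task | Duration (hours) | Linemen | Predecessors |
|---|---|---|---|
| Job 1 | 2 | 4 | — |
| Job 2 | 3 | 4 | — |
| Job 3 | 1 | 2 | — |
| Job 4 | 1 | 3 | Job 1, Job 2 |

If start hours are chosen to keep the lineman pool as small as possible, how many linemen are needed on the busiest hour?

5

Early-start (Job 1@1, Job 2@1, Job 3@1, Job 4@4) gives peak 10: h1:10  h2:8  h3:4  h4:3  h5:0  h6:0.
Shift Job 2→3, Job 3→6, Job 4→6.
Schedule Job 1@1, Job 2@3, Job 3@6, Job 4@6: h1:4  h2:4  h3:4  h4:4  h5:4  h6:5 — peak 5.
Total lineman-hours = 25 over 6 hours ⇒ peak ≥ ⌈25/6⌉ = 5, so 5 is optimal.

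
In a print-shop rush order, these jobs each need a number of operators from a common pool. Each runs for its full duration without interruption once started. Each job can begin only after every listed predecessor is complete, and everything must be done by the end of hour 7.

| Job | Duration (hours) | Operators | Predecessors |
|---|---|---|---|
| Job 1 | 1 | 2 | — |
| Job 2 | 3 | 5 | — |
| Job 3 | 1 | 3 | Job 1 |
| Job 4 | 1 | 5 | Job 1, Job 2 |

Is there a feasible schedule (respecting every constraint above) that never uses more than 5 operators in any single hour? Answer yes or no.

yes

Schedule Job 1@1, Job 2@2, Job 3@5, Job 4@6: h1:2  h2:5  h3:5  h4:5  h5:3  h6:5  h7:0 — peak 5 ≤ 5.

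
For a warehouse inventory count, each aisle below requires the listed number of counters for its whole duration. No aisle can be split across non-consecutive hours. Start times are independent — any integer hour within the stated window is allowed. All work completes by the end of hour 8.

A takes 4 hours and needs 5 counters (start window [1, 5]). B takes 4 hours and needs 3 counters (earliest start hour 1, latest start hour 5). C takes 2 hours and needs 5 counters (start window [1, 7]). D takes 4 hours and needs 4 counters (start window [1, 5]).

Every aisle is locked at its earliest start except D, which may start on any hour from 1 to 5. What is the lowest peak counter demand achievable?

D@1: h1:17  h2:17  h3:12  h4:12  h5:0  h6:0  h7:0  h8:0 → peak 17
D@2: h1:13  h2:17  h3:12  h4:12  h5:4  h6:0  h7:0  h8:0 → peak 17
D@3: h1:13  h2:13  h3:12  h4:12  h5:4  h6:4  h7:0  h8:0 → peak 13
D@4: h1:13  h2:13  h3:8  h4:12  h5:4  h6:4  h7:4  h8:0 → peak 13
D@5: h1:13  h2:13  h3:8  h4:8  h5:4  h6:4  h7:4  h8:4 → peak 13
Best is D@3, peak 13.

13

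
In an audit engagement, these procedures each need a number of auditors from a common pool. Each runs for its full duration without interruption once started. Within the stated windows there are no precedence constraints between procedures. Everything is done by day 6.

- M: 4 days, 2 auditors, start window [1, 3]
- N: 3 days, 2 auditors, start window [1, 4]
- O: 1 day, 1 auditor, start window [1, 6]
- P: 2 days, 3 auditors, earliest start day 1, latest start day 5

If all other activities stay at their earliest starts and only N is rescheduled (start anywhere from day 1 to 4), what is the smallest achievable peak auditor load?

N@1: d1:8  d2:7  d3:4  d4:2  d5:0  d6:0 → peak 8
N@2: d1:6  d2:7  d3:4  d4:4  d5:0  d6:0 → peak 7
N@3: d1:6  d2:5  d3:4  d4:4  d5:2  d6:0 → peak 6
N@4: d1:6  d2:5  d3:2  d4:4  d5:2  d6:2 → peak 6
Best is N@3, peak 6.

6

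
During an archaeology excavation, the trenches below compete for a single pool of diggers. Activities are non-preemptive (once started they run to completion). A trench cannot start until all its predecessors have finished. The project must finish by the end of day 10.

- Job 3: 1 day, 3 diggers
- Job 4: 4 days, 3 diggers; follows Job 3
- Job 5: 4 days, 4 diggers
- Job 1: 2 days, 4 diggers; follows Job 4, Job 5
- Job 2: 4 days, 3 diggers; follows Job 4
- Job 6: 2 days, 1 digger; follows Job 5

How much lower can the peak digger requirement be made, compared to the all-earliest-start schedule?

1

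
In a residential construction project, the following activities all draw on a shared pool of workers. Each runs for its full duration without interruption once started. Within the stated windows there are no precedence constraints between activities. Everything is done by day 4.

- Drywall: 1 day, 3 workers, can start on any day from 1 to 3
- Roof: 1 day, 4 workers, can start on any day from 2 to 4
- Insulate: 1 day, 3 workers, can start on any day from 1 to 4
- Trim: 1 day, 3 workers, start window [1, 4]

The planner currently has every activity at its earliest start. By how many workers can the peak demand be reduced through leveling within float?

5

Early-start peak: d1:9  d2:4  d3:0  d4:0 ⇒ 9.
Leveled (Drywall@1, Roof@2, Insulate@3, Trim@4): d1:3  d2:4  d3:3  d4:3 ⇒ 4.
Reduction 9 − 4 = 5.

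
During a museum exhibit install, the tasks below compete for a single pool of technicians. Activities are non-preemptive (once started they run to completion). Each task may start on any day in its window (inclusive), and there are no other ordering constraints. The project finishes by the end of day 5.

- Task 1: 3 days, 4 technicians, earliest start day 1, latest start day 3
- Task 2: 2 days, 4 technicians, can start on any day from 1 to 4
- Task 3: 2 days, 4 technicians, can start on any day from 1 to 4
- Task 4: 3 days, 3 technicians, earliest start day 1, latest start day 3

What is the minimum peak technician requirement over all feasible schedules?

Early-start (Task 1@1, Task 2@1, Task 3@1, Task 4@1) gives peak 15: d1:15  d2:15  d3:7  d4:0  d5:0.
Shift Task 3→4, Task 4→3.
Schedule Task 1@1, Task 2@1, Task 3@4, Task 4@3: d1:8  d2:8  d3:7  d4:7  d5:7 — peak 8.
Total technician-days = 37 over 5 days ⇒ peak ≥ ⌈37/5⌉ = 8, so 8 is optimal.

8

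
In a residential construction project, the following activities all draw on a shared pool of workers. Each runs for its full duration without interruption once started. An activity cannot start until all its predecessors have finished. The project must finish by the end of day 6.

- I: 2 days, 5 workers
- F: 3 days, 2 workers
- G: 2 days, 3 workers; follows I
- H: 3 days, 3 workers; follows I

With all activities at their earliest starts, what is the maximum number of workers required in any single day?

Early-start schedule: I@1, F@1, G@3, H@3.
Load per day: day 1: 7, day 2: 7, day 3: 8, day 4: 6, day 5: 3, day 6: 0.
Peak is 8.

8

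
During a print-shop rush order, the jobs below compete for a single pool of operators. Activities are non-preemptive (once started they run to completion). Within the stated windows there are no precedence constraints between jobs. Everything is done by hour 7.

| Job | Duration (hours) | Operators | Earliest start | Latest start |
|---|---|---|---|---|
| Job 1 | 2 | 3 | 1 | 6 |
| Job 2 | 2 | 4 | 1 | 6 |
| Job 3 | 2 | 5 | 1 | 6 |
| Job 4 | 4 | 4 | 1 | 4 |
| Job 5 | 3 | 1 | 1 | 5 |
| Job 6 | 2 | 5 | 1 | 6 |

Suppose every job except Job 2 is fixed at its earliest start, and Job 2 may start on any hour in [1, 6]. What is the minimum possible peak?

Job 2@1: h1:22  h2:22  h3:5  h4:4  h5:0  h6:0  h7:0 → peak 22
Job 2@2: h1:18  h2:22  h3:9  h4:4  h5:0  h6:0  h7:0 → peak 22
Job 2@3: h1:18  h2:18  h3:9  h4:8  h5:0  h6:0  h7:0 → peak 18
Job 2@4: h1:18  h2:18  h3:5  h4:8  h5:4  h6:0  h7:0 → peak 18
Job 2@5: h1:18  h2:18  h3:5  h4:4  h5:4  h6:4  h7:0 → peak 18
Job 2@6: h1:18  h2:18  h3:5  h4:4  h5:0  h6:4  h7:4 → peak 18
Best is Job 2@3, peak 18.

18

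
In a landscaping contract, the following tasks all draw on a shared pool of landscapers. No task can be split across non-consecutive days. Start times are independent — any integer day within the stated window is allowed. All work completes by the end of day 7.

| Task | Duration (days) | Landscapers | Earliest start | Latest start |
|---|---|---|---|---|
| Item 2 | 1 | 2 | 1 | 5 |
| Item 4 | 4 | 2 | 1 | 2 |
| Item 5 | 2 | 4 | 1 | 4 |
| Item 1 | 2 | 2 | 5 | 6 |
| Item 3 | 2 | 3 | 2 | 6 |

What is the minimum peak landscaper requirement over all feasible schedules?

Early-start (Item 2@1, Item 4@1, Item 5@1, Item 1@5, Item 3@2) gives peak 9: d1:8  d2:9  d3:5  d4:2  d5:2  d6:2  d7:0.
Shift Item 5→2, Item 3→4.
Schedule Item 2@1, Item 4@1, Item 5@2, Item 1@5, Item 3@4: d1:4  d2:6  d3:6  d4:5  d5:5  d6:2  d7:0 — peak 6.

6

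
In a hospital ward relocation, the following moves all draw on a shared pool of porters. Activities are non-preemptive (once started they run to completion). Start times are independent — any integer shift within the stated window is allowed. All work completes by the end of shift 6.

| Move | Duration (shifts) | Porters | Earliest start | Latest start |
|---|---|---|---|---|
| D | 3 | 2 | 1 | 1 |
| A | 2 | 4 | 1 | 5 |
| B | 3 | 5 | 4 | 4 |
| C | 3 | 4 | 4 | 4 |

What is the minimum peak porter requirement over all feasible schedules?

9

Schedule D@1, A@1, B@4, C@4: s1:6  s2:6  s3:2  s4:9  s5:9  s6:9 — peak 9.
No arrangement of the 5 feasible schedules does better.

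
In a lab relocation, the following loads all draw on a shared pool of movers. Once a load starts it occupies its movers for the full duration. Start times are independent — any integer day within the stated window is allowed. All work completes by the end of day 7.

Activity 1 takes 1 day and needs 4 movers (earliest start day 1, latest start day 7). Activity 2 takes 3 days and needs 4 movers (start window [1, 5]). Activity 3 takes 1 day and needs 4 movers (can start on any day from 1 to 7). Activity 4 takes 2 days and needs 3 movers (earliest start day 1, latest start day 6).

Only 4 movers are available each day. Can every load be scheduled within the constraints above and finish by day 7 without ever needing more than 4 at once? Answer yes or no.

Schedule Activity 1@1, Activity 2@2, Activity 3@5, Activity 4@6: d1:4  d2:4  d3:4  d4:4  d5:4  d6:3  d7:3 — peak 4 ≤ 4.

yes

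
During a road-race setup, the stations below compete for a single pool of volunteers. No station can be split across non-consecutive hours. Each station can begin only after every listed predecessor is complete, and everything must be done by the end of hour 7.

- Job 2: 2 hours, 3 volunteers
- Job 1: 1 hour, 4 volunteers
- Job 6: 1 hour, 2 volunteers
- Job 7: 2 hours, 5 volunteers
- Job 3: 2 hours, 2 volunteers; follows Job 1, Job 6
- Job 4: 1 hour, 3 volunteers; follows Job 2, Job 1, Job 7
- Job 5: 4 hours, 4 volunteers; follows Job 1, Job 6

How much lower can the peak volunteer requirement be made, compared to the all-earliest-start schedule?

Early-start peak: h1:14  h2:14  h3:9  h4:4  h5:4  h6:0  h7:0 ⇒ 14.
Leveled (Job 2@3, Job 1@3, Job 6@1, Job 7@1, Job 3@5, Job 4@7, Job 5@4): h1:7  h2:5  h3:7  h4:7  h5:6  h6:6  h7:7 ⇒ 7.
Reduction 14 − 7 = 7.

7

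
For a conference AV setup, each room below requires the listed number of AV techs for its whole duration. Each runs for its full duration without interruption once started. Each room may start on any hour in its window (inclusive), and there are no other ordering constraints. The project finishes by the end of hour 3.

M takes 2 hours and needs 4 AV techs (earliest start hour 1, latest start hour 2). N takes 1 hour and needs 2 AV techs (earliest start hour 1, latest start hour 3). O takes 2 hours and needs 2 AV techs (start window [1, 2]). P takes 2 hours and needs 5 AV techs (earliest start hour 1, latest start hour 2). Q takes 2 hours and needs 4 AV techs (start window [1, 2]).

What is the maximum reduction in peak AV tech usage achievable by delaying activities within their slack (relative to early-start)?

2

Early-start peak: h1:17  h2:15  h3:0 ⇒ 17.
Leveled (M@1, N@1, O@1, P@1, Q@2): h1:13  h2:15  h3:4 ⇒ 15.
Reduction 17 − 15 = 2.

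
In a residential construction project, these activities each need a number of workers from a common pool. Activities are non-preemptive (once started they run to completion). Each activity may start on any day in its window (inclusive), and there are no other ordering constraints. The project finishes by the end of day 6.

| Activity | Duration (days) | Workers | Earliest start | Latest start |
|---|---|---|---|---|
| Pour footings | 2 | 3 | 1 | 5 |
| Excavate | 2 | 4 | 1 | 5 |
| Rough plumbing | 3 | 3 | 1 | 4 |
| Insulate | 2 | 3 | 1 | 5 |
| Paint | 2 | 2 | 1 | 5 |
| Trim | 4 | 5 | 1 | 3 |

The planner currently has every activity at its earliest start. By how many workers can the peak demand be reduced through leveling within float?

10

Early-start peak: d1:20  d2:20  d3:8  d4:5  d5:0  d6:0 ⇒ 20.
Leveled (Pour footings@1, Excavate@1, Rough plumbing@1, Insulate@4, Paint@3, Trim@3): d1:10  d2:10  d3:10  d4:10  d5:8  d6:5 ⇒ 10.
Reduction 20 − 10 = 10.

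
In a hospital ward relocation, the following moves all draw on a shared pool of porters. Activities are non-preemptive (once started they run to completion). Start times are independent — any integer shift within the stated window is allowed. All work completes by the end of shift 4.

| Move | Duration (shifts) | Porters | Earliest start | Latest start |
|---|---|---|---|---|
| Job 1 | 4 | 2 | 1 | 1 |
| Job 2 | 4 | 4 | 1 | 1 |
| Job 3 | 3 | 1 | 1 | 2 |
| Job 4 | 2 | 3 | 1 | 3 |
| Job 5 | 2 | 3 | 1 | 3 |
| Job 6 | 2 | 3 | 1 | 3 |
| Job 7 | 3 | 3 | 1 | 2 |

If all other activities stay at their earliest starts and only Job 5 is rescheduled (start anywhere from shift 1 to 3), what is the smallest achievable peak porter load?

Job 5@1: s1:19  s2:19  s3:10  s4:6 → peak 19
Job 5@2: s1:16  s2:19  s3:13  s4:6 → peak 19
Job 5@3: s1:16  s2:16  s3:13  s4:9 → peak 16
Best is Job 5@3, peak 16.

16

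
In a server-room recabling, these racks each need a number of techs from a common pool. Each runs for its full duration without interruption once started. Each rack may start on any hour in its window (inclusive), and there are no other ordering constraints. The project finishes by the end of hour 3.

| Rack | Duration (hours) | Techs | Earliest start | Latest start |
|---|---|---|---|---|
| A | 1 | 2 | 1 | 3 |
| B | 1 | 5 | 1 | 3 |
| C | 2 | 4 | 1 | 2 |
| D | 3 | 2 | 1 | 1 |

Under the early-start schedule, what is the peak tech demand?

13

Early-start schedule: A@1, B@1, C@1, D@1.
Load per hour: hour 1: 13, hour 2: 6, hour 3: 2.
Peak is 13.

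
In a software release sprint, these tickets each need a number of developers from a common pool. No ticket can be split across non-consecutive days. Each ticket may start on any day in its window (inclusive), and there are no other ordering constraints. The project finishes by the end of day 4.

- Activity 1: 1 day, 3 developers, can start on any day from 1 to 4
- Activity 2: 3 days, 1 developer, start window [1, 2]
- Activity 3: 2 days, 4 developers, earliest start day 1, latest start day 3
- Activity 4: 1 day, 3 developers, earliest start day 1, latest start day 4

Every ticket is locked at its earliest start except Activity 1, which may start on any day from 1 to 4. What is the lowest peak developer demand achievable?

Activity 1@1: d1:11  d2:5  d3:1  d4:0 → peak 11
Activity 1@2: d1:8  d2:8  d3:1  d4:0 → peak 8
Activity 1@3: d1:8  d2:5  d3:4  d4:0 → peak 8
Activity 1@4: d1:8  d2:5  d3:1  d4:3 → peak 8
Best is Activity 1@2, peak 8.

8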